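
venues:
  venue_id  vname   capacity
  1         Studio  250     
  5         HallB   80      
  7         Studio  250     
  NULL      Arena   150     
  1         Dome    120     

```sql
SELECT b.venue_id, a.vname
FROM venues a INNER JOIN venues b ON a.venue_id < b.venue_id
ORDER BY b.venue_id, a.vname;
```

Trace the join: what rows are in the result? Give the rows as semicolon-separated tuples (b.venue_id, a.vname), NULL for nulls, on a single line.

(5, Dome); (5, Studio); (7, Dome); (7, HallB); (7, Studio)

INNER JOIN keeps only pairs where the ON condition holds.
Matching on a.venue_id < b.venue_id. A NULL in a compared column never satisfies the condition.
Matched pairs: 5.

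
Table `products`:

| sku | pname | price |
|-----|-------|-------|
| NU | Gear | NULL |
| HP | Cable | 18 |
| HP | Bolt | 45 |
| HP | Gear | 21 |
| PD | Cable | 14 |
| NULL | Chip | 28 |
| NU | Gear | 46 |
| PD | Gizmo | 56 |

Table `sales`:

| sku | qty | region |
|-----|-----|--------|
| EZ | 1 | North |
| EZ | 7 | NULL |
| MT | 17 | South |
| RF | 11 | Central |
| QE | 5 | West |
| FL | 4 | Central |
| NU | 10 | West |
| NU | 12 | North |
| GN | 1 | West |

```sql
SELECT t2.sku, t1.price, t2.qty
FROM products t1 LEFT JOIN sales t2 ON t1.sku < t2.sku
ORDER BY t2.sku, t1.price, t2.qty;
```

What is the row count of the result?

24

LEFT JOIN keeps every row from `products`; unmatched rows get NULL for `sales`'s columns.
Matching on t1.sku < t2.sku. A NULL in a compared column never satisfies the condition.
Matched pairs: 23; unmatched t1 rows kept: 1.
Total: 23 matched + 1 padded = 24 rows.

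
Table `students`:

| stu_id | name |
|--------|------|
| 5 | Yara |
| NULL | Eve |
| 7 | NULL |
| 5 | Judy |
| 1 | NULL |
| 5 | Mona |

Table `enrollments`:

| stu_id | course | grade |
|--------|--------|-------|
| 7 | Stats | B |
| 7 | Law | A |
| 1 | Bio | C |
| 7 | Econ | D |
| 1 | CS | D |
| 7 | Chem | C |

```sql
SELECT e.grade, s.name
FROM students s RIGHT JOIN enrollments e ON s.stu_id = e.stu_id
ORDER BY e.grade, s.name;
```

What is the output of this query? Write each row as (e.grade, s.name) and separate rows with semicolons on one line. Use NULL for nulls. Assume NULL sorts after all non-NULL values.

(A, NULL); (B, NULL); (C, NULL); (C, NULL); (D, NULL); (D, NULL)

RIGHT JOIN keeps every row from `enrollments`; unmatched rows get NULL for `students`'s columns.
Matching on s.stu_id = e.stu_id. A NULL in a compared column never satisfies the condition.
- s row (stu_id=5): no match.
- s row (stu_id=NULL): no match.
- s row (stu_id=7): matches 4 e row(s) → 4 output row(s).
- s row (stu_id=5): no match.
- s row (stu_id=1): matches 2 e row(s) → 2 output row(s).
- s row (stu_id=5): no match.
- every e row matched at least one s row.
After projecting and ordering:
e.grade | s.name
A | NULL
B | NULL
C | NULL
C | NULL
D | NULL
D | NULL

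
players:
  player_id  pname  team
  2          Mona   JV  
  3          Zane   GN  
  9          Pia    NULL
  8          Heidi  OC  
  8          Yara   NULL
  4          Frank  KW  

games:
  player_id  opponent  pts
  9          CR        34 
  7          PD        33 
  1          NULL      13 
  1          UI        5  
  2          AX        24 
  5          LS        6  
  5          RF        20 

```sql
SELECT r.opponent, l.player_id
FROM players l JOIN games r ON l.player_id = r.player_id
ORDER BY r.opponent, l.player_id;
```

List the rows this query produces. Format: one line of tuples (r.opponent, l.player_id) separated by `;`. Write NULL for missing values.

(AX, 2); (CR, 9)

INNER JOIN keeps only pairs where the ON condition holds.
Matching on l.player_id = r.player_id.
- player_id=2: 1 matching r row(s), so 1 row(s) emitted.
- player_id=3: no matching r row, dropped.
- player_id=9: 1 matching r row(s), so 1 row(s) emitted.
- player_id=8: no matching r row, dropped.
- player_id=8: no matching r row, dropped.
- player_id=4: no matching r row, dropped.
After projecting and ordering:
r.opponent | l.player_id
AX | 2
CR | 9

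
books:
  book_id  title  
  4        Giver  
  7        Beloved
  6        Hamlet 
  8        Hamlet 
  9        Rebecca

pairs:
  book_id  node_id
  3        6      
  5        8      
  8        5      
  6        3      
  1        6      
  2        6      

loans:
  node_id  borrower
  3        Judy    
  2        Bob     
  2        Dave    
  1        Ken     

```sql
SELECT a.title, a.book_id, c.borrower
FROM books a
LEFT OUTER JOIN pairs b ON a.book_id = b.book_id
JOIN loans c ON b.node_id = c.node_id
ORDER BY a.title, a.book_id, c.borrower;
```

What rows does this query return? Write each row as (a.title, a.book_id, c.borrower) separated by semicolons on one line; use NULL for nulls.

Joins associate left-to-right: books LEFT JOIN pairs on book_id gives 5 intermediate row(s).
Then INNER JOIN `loans c` on node_id: keep only rows whose b.node_id appears in c.

(Hamlet, 6, Judy)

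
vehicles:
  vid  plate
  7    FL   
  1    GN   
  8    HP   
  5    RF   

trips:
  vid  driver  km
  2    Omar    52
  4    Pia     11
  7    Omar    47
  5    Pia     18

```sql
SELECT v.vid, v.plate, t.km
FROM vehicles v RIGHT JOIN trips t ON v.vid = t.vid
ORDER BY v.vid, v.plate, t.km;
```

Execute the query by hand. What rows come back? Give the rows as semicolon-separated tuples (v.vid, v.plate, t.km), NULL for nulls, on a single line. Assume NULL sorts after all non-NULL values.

RIGHT JOIN keeps every row from `trips`; unmatched rows get NULL for `vehicles`'s columns.
Matching on v.vid = t.vid.
- v (vid=7) pairs with 1 row(s) of t.
- v (vid=1) has no partner in t.
- v (vid=8) has no partner in t.
- v (vid=5) pairs with 1 row(s) of t.
- 2 t row(s) had no v match → kept, v columns NULL.
After projecting and ordering:
v.vid | v.plate | t.km
5 | RF | 18
7 | FL | 47
NULL | NULL | 11
NULL | NULL | 52

(5, RF, 18); (7, FL, 47); (NULL, NULL, 11); (NULL, NULL, 52)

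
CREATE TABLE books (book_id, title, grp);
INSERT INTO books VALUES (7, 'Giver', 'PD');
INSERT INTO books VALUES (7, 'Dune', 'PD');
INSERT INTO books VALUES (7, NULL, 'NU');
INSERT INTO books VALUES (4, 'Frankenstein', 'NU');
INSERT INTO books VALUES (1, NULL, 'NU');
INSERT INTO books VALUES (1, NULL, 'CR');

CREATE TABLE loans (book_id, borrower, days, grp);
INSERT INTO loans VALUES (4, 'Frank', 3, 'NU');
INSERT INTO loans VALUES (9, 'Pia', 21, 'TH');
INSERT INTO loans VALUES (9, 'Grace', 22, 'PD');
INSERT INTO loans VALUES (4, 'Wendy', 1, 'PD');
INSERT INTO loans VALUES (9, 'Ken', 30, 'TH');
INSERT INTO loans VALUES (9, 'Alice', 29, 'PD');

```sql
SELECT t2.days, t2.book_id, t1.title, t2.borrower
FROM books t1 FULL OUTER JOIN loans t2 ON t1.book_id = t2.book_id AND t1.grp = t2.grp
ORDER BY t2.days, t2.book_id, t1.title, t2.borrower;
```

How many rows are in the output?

11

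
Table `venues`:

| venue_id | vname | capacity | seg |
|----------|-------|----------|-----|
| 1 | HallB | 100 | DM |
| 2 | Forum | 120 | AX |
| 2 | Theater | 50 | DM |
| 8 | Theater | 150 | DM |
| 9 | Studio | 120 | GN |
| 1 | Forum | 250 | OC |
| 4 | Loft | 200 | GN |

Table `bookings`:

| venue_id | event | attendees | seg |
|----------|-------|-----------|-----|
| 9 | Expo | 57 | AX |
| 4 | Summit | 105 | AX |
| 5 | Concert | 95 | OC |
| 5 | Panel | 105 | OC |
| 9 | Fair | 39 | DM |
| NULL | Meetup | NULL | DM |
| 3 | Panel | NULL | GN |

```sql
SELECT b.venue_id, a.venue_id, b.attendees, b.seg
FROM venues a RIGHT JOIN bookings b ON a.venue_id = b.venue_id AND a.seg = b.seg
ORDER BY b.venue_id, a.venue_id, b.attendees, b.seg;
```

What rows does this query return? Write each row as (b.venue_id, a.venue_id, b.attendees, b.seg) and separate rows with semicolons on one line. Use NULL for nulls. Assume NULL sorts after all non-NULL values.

(3, NULL, NULL, GN); (4, NULL, 105, AX); (5, NULL, 95, OC); (5, NULL, 105, OC); (9, NULL, 39, DM); (9, NULL, 57, AX); (NULL, NULL, NULL, DM)

RIGHT JOIN keeps every row from `bookings`; unmatched rows get NULL for `venues`'s columns.
Matching on a.venue_id = b.venue_id AND a.seg = b.seg. A NULL in a compared column never satisfies the condition.
- a row (venue_id=1, seg=DM): no match.
- a row (venue_id=2, seg=AX): no match.
- a row (venue_id=2, seg=DM): no match.
- a row (venue_id=8, seg=DM): no match.
- a row (venue_id=9, seg=GN): no match.
- a row (venue_id=1, seg=OC): no match.
- a row (venue_id=4, seg=GN): no match.
- 7 b row(s) had no a match → kept, a columns NULL.
After projecting and ordering:
b.venue_id | a.venue_id | b.attendees | b.seg
3 | NULL | NULL | GN
4 | NULL | 105 | AX
5 | NULL | 95 | OC
5 | NULL | 105 | OC
9 | NULL | 39 | DM
9 | NULL | 57 | AX
NULL | NULL | NULL | DM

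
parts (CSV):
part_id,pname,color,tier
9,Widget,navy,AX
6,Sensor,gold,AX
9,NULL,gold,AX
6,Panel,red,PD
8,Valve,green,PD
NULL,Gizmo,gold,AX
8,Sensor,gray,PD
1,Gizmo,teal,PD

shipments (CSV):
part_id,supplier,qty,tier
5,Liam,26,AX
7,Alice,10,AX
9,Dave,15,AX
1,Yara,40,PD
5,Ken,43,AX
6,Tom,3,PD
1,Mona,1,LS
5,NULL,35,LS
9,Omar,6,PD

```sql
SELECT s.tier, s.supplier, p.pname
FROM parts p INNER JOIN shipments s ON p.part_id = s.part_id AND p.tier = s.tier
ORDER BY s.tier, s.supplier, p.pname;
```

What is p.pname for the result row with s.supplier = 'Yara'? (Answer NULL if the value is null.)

Gizmo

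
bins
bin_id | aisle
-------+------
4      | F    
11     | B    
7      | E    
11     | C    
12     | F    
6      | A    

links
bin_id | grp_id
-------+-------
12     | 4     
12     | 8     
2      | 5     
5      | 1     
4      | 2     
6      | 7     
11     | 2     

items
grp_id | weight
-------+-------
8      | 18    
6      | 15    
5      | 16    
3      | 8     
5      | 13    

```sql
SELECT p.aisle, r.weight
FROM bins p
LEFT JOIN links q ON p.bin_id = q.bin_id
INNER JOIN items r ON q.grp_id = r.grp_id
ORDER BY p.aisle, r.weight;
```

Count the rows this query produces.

1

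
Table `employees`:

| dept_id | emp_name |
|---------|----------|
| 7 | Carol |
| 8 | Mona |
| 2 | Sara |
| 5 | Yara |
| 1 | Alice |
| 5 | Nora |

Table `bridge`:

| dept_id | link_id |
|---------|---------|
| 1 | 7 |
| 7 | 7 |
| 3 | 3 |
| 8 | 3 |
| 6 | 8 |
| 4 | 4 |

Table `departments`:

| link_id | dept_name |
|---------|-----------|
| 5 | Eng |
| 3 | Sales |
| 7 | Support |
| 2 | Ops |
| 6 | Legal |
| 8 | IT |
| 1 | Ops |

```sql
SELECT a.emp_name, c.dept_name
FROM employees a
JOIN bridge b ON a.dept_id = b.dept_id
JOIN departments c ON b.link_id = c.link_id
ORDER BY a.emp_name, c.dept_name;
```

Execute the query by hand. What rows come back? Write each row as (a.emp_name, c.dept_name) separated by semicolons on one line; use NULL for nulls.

(Alice, Support); (Carol, Support); (Mona, Sales)

Step 1 — a INNER JOIN b on dept_id → 3 row(s).
Then INNER JOIN `departments c` on link_id: keep only rows whose b.link_id appears in c.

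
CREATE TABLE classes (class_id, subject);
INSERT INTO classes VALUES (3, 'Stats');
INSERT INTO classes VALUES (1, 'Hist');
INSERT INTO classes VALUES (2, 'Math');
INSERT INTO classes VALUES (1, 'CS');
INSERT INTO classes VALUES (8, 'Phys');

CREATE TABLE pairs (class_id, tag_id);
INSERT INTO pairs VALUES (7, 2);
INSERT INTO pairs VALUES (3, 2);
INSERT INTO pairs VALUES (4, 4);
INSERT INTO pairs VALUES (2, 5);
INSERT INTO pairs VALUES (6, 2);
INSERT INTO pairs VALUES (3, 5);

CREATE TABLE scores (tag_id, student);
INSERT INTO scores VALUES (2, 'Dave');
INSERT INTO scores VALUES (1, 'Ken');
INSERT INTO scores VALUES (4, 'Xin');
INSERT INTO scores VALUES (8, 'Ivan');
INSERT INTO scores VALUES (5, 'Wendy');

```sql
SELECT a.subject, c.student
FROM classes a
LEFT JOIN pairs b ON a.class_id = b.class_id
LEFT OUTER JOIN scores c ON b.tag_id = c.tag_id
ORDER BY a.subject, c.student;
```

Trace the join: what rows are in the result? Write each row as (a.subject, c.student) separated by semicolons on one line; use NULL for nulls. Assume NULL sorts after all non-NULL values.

(CS, NULL); (Hist, NULL); (Math, Wendy); (Phys, NULL); (Stats, Dave); (Stats, Wendy)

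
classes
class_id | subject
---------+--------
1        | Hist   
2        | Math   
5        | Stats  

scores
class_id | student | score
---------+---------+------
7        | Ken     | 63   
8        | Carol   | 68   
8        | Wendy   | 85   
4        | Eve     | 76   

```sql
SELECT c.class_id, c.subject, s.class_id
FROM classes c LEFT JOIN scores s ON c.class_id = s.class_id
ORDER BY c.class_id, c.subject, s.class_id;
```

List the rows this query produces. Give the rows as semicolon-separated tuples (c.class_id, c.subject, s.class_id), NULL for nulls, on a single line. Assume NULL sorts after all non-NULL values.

(1, Hist, NULL); (2, Math, NULL); (5, Stats, NULL)

LEFT JOIN keeps every row from `classes`; unmatched rows get NULL for `scores`'s columns.
Matching on c.class_id = s.class_id.
Matched pairs: 0; unmatched c rows kept: 3.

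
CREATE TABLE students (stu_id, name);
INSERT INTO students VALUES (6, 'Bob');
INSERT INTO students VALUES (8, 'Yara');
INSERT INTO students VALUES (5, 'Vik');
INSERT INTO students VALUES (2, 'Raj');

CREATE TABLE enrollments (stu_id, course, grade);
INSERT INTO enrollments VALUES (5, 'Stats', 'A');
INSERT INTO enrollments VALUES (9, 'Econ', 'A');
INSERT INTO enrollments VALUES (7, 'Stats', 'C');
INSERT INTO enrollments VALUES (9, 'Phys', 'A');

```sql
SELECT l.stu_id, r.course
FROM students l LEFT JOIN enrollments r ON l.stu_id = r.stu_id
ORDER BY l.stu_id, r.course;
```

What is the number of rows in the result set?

LEFT JOIN keeps every row from `students`; unmatched rows get NULL for `enrollments`'s columns.
Matching on l.stu_id = r.stu_id.
Matched pairs: 1; unmatched l rows kept: 3.
Total: 1 matched + 3 padded = 4 rows.

4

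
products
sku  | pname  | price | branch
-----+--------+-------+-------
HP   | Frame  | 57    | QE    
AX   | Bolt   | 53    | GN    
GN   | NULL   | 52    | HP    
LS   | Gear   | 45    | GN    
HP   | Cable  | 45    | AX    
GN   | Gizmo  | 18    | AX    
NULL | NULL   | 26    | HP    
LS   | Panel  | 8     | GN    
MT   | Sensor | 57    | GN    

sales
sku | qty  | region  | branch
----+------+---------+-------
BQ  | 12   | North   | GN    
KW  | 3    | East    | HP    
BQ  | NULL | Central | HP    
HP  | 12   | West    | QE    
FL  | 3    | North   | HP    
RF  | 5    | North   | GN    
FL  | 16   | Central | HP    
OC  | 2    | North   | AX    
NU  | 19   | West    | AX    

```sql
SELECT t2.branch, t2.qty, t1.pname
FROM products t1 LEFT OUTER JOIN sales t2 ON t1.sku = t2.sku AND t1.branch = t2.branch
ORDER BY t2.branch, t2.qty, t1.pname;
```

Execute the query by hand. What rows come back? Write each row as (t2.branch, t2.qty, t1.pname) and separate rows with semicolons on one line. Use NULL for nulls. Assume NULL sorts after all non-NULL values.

LEFT JOIN keeps every row from `products`; unmatched rows get NULL for `sales`'s columns.
Matching on t1.sku = t2.sku AND t1.branch = t2.branch. A NULL in a compared column never satisfies the condition.
Matched pairs: 1; unmatched t1 rows kept: 8.

(QE, 12, Frame); (NULL, NULL, Bolt); (NULL, NULL, Cable); (NULL, NULL, Gear); (NULL, NULL, Gizmo); (NULL, NULL, Panel); (NULL, NULL, Sensor); (NULL, NULL, NULL); (NULL, NULL, NULL)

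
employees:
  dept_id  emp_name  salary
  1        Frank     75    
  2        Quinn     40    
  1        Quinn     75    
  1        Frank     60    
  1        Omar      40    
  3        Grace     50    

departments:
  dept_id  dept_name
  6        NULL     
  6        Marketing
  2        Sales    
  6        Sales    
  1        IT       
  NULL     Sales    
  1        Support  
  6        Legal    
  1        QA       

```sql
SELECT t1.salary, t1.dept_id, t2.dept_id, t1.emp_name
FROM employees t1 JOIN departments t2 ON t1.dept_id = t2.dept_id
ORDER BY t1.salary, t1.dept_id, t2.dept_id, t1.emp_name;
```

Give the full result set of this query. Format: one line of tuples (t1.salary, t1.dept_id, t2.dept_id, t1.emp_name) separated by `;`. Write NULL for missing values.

INNER JOIN keeps only pairs where the ON condition holds.
Matching on t1.dept_id = t2.dept_id. A NULL in a compared column never satisfies the condition.
- t1 row (dept_id=1): matches 3 t2 row(s) → 3 output row(s).
- t1 row (dept_id=2): matches 1 t2 row(s) → 1 output row(s).
- t1 row (dept_id=1): matches 3 t2 row(s) → 3 output row(s).
- t1 row (dept_id=1): matches 3 t2 row(s) → 3 output row(s).
- t1 row (dept_id=1): matches 3 t2 row(s) → 3 output row(s).
- t1 row (dept_id=3): no match → dropped.

(40, 1, 1, Omar); (40, 1, 1, Omar); (40, 1, 1, Omar); (40, 2, 2, Quinn); (60, 1, 1, Frank); (60, 1, 1, Frank); (60, 1, 1, Frank); (75, 1, 1, Frank); (75, 1, 1, Frank); (75, 1, 1, Frank); (75, 1, 1, Quinn); (75, 1, 1, Quinn); (75, 1, 1, Quinn)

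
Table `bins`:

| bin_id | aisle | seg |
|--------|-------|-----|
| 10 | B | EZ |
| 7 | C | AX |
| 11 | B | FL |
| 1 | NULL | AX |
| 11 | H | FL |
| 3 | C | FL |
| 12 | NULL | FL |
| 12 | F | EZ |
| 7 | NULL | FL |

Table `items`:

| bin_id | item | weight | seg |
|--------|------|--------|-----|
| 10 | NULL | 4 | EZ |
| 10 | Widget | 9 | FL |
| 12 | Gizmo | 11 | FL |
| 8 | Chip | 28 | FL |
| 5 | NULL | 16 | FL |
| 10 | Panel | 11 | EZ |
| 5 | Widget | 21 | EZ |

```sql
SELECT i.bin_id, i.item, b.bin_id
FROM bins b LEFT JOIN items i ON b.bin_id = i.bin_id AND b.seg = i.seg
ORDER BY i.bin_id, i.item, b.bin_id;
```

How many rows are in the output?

LEFT JOIN keeps every row from `bins`; unmatched rows get NULL for `items`'s columns.
Matching on b.bin_id = i.bin_id AND b.seg = i.seg.
- b row (bin_id=10, seg=EZ): matches 2 i row(s) → 2 output row(s).
- b row (bin_id=7, seg=AX): no match → kept, i columns NULL.
- b row (bin_id=11, seg=FL): no match → kept, i columns NULL.
- b row (bin_id=1, seg=AX): no match → kept, i columns NULL.
- b row (bin_id=11, seg=FL): no match → kept, i columns NULL.
- b row (bin_id=3, seg=FL): no match → kept, i columns NULL.
- b row (bin_id=12, seg=FL): matches 1 i row(s) → 1 output row(s).
- b row (bin_id=12, seg=EZ): no match → kept, i columns NULL.
- b row (bin_id=7, seg=FL): no match → kept, i columns NULL.
Total: 3 matched + 7 padded = 10 rows.

10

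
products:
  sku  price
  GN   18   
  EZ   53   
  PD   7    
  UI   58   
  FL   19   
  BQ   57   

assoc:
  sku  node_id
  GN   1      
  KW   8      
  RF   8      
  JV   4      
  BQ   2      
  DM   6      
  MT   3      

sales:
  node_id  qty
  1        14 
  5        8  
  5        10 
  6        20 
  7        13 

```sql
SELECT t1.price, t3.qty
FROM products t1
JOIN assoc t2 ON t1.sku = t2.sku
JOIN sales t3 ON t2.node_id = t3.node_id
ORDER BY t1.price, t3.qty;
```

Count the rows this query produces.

Evaluate left to right. First `products t1 INNER JOIN assoc t2` on sku: 2 row(s).
Then INNER JOIN `sales t3` on node_id: keep only rows whose t2.node_id appears in t3.
Result: 1 row(s).

1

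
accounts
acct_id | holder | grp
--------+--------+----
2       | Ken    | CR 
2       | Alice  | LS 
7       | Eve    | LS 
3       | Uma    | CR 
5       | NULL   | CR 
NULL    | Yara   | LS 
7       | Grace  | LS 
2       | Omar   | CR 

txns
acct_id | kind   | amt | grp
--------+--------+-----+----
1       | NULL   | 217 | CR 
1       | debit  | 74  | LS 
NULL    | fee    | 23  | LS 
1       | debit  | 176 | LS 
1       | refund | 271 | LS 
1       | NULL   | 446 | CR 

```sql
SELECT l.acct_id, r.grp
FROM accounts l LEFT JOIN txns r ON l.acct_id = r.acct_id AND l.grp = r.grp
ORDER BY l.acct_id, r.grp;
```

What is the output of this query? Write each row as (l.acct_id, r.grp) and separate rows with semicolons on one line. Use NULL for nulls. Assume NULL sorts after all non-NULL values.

(2, NULL); (2, NULL); (2, NULL); (3, NULL); (5, NULL); (7, NULL); (7, NULL); (NULL, NULL)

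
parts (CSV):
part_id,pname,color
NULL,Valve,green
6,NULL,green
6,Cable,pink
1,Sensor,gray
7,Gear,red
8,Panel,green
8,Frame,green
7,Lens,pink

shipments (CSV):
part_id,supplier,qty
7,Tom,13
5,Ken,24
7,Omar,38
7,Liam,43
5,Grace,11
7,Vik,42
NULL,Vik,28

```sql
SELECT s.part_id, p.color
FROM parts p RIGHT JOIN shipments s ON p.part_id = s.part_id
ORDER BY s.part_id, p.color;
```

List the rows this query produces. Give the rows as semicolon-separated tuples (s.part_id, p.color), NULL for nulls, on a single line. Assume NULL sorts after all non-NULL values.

(5, NULL); (5, NULL); (7, pink); (7, pink); (7, pink); (7, pink); (7, red); (7, red); (7, red); (7, red); (NULL, NULL)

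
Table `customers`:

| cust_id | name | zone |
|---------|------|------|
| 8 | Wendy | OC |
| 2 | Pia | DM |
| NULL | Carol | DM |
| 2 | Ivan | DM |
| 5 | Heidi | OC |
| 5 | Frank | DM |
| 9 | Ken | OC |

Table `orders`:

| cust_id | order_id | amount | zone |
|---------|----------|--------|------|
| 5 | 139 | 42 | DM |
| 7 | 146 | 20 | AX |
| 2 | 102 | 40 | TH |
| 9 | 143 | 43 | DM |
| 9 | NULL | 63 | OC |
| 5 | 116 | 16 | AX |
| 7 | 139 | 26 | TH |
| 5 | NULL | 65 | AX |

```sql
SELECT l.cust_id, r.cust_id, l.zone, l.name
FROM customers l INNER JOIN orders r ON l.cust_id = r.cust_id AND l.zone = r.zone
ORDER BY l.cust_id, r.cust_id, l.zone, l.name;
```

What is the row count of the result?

2

INNER JOIN keeps only pairs where the ON condition holds.
Matching on l.cust_id = r.cust_id AND l.zone = r.zone. A NULL in a compared column never satisfies the condition.
Matched pairs: 2.
Total: 2 rows.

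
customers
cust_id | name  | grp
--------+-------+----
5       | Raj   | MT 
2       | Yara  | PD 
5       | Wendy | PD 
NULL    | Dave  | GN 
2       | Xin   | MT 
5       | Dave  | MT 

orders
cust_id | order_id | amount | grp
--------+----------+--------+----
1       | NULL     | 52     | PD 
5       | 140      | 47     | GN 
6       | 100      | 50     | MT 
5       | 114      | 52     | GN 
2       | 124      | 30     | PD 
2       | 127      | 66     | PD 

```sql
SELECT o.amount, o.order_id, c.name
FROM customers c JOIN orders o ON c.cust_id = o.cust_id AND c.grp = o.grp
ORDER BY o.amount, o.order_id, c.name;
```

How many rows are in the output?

INNER JOIN keeps only pairs where the ON condition holds.
Matching on c.cust_id = o.cust_id AND c.grp = o.grp. A NULL in a compared column never satisfies the condition.
Matched pairs: 2.
Total: 2 rows.

2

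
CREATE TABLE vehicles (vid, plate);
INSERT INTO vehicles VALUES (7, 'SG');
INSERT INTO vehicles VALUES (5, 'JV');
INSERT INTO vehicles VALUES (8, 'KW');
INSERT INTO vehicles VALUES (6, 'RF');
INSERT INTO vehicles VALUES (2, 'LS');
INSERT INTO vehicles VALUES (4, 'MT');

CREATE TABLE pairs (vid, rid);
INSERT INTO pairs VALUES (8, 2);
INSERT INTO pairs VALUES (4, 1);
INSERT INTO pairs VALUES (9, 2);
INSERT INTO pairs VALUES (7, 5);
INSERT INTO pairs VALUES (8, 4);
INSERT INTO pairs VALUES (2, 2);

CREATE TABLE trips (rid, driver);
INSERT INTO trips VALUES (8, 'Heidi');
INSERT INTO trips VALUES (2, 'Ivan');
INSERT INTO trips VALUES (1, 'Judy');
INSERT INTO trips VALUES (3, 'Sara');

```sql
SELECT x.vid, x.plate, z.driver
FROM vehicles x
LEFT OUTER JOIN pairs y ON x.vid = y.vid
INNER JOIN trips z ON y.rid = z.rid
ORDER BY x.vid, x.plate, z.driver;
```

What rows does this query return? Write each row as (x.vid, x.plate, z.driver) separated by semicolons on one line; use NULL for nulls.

Evaluate left to right. First `vehicles x LEFT JOIN pairs y` on vid: 7 row(s).
Then INNER JOIN `trips z` on rid: keep only rows whose y.rid appears in z.

(2, LS, Ivan); (4, MT, Judy); (8, KW, Ivan)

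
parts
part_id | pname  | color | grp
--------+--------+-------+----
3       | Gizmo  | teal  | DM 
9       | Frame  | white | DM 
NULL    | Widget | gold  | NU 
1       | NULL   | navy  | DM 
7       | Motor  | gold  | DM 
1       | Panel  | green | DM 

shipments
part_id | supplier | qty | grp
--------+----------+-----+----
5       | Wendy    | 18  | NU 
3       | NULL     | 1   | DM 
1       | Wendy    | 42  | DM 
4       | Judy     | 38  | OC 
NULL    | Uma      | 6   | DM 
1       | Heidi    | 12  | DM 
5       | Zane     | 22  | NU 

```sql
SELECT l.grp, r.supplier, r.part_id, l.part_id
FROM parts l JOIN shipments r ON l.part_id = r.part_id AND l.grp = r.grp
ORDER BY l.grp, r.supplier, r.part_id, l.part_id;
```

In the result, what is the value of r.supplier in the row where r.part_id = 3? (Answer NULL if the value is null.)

NULL

INNER JOIN keeps only pairs where the ON condition holds.
Matching on l.part_id = r.part_id AND l.grp = r.grp. A NULL in a compared column never satisfies the condition.
- part_id=3, grp=DM: 1 matching r row(s), so 1 row(s) emitted.
- part_id=9, grp=DM: no matching r row, dropped.
- part_id=NULL, grp=NU: no matching r row, dropped.
- part_id=1, grp=DM: 2 matching r row(s), so 2 row(s) emitted.
- part_id=7, grp=DM: no matching r row, dropped.
- part_id=1, grp=DM: 2 matching r row(s), so 2 row(s) emitted.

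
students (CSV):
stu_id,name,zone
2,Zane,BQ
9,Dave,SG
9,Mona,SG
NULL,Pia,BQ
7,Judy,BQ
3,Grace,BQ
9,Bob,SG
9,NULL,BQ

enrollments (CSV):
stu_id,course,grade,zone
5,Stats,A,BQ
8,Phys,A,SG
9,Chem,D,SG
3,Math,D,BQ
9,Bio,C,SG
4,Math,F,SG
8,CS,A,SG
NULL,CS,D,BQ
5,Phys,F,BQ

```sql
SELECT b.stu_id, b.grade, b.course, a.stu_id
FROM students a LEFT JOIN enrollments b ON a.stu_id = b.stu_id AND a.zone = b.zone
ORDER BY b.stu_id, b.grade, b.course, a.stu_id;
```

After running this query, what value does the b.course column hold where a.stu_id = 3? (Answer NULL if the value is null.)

LEFT JOIN keeps every row from `students`; unmatched rows get NULL for `enrollments`'s columns.
Matching on a.stu_id = b.stu_id AND a.zone = b.zone. A NULL in a compared column never satisfies the condition.
- a (stu_id=2, zone=BQ) has no partner → padded with NULL.
- a (stu_id=9, zone=SG) pairs with 2 row(s) of b.
- a (stu_id=9, zone=SG) pairs with 2 row(s) of b.
- a (stu_id=NULL, zone=BQ) has no partner → padded with NULL.
- a (stu_id=7, zone=BQ) has no partner → padded with NULL.
- a (stu_id=3, zone=BQ) pairs with 1 row(s) of b.
- a (stu_id=9, zone=SG) pairs with 2 row(s) of b.
- a (stu_id=9, zone=BQ) has no partner → padded with NULL.

Math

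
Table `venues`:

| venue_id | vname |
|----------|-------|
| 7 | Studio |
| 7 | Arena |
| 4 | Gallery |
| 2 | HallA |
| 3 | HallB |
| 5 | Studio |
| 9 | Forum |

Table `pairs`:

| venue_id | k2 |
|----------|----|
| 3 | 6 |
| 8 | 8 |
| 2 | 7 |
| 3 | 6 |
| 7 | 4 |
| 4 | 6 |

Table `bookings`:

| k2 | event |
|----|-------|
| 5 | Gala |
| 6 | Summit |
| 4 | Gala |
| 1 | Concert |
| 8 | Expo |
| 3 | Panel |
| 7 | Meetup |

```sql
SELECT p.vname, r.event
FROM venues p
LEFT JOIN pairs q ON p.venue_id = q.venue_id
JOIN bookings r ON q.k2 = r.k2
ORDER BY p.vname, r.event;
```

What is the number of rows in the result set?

Evaluate left to right. First `venues p LEFT JOIN pairs q` on venue_id: 8 row(s).
Then INNER JOIN `bookings r` on k2: keep only rows whose q.k2 appears in r.
Result: 6 row(s).

6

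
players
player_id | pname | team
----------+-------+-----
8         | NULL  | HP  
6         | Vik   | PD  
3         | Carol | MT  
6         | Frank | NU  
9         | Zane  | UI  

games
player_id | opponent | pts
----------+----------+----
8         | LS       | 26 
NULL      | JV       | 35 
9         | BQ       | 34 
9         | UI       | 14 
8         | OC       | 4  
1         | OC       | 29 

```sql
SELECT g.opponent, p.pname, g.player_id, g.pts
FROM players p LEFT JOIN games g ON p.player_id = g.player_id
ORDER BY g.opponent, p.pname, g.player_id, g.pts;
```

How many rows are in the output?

7

LEFT JOIN keeps every row from `players`; unmatched rows get NULL for `games`'s columns.
Matching on p.player_id = g.player_id. A NULL in a compared column never satisfies the condition.
- p row (player_id=8): matches 2 g row(s) → 2 output row(s).
- p row (player_id=6): no match → kept, g columns NULL.
- p row (player_id=3): no match → kept, g columns NULL.
- p row (player_id=6): no match → kept, g columns NULL.
- p row (player_id=9): matches 2 g row(s) → 2 output row(s).
Total: 4 matched + 3 padded = 7 rows.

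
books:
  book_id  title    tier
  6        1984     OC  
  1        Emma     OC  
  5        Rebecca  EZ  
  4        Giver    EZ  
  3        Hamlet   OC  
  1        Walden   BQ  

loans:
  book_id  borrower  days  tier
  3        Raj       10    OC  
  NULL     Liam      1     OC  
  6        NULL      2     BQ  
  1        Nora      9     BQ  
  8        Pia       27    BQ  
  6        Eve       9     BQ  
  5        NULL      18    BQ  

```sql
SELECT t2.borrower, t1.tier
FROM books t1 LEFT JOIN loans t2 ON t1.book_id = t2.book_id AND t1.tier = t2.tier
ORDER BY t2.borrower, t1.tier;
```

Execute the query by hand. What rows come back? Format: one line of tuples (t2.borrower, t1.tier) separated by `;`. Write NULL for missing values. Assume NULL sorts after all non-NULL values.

(Nora, BQ); (Raj, OC); (NULL, EZ); (NULL, EZ); (NULL, OC); (NULL, OC)

LEFT JOIN keeps every row from `books`; unmatched rows get NULL for `loans`'s columns.
Matching on t1.book_id = t2.book_id AND t1.tier = t2.tier. A NULL in a compared column never satisfies the condition.
Matched pairs: 2; unmatched t1 rows kept: 4.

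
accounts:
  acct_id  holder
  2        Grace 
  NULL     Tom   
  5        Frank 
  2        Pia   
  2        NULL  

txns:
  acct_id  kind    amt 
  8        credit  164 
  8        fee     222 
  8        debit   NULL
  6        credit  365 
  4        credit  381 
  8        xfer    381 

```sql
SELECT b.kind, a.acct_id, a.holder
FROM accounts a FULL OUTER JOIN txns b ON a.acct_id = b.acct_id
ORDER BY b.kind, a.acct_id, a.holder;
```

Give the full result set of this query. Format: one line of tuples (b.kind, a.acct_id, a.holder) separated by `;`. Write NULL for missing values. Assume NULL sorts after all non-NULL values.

FULL OUTER JOIN keeps every row from both sides; unmatched rows get NULL for the other side's columns.
Matching on a.acct_id = b.acct_id. A NULL in a compared column never satisfies the condition.
Matched pairs: 0; unmatched a rows kept: 5; unmatched b rows kept: 6.

(credit, NULL, NULL); (credit, NULL, NULL); (credit, NULL, NULL); (debit, NULL, NULL); (fee, NULL, NULL); (xfer, NULL, NULL); (NULL, 2, Grace); (NULL, 2, Pia); (NULL, 2, NULL); (NULL, 5, Frank); (NULL, NULL, Tom)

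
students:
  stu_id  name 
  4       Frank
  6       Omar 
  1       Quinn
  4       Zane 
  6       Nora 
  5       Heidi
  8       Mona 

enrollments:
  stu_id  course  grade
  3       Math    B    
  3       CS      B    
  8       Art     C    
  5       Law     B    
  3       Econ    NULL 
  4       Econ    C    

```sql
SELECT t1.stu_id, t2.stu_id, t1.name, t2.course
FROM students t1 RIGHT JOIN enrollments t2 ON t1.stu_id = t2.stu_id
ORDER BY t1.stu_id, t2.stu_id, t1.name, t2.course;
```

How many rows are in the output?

7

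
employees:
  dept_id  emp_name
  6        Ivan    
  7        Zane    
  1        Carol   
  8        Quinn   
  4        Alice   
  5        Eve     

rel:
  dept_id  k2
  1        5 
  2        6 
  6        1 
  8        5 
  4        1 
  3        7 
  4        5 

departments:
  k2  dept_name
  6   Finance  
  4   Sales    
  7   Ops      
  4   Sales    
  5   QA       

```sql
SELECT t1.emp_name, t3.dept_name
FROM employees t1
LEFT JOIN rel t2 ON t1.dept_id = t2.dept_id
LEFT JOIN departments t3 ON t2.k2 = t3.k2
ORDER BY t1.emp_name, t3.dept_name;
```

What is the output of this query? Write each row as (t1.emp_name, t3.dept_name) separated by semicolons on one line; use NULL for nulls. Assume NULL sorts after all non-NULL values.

(Alice, QA); (Alice, NULL); (Carol, QA); (Eve, NULL); (Ivan, NULL); (Quinn, QA); (Zane, NULL)

Joins associate left-to-right: employees LEFT JOIN rel on dept_id gives 7 intermediate row(s).
Then LEFT JOIN `departments t3` on k2: each of those 7 rows is kept; rows whose t2.k2 has no match in t3 get NULL for t3's columns.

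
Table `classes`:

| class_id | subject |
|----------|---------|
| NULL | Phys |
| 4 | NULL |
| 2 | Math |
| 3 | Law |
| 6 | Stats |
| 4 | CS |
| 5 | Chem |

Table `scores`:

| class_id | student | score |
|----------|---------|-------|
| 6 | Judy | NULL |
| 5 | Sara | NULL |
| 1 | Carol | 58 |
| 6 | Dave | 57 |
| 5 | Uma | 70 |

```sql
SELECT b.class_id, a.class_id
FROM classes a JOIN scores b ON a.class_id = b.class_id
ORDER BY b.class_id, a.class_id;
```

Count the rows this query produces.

4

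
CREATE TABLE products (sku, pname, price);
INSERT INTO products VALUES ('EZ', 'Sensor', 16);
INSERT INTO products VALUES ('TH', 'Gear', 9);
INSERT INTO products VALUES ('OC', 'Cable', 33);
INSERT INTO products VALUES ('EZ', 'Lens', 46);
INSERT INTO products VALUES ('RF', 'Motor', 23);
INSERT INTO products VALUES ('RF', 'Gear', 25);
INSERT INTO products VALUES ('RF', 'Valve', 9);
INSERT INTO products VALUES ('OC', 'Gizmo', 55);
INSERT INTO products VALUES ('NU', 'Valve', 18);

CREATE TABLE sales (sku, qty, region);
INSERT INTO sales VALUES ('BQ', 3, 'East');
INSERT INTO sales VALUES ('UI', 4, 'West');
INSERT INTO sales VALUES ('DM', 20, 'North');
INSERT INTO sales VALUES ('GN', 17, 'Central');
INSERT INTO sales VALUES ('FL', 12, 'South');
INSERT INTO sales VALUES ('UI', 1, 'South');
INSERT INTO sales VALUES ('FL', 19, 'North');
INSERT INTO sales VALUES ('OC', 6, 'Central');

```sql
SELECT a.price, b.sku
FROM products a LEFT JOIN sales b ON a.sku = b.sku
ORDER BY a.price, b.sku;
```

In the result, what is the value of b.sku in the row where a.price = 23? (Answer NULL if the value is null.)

LEFT JOIN keeps every row from `products`; unmatched rows get NULL for `sales`'s columns.
Matching on a.sku = b.sku.
Matched pairs: 2; unmatched a rows kept: 7.

NULL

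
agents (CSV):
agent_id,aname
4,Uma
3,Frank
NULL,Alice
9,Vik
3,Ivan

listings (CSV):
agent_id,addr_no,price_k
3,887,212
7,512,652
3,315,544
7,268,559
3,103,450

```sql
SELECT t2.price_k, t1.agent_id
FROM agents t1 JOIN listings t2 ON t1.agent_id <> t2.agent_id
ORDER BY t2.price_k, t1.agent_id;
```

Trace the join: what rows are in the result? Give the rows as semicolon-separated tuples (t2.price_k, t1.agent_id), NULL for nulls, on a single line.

INNER JOIN keeps only pairs where the ON condition holds.
Matching on t1.agent_id <> t2.agent_id. A NULL in a compared column never satisfies the condition.
- t1 (agent_id=4) pairs with 5 row(s) of t2.
- t1 (agent_id=3) pairs with 2 row(s) of t2.
- t1 (agent_id=NULL) has no partner → excluded.
- t1 (agent_id=9) pairs with 5 row(s) of t2.
- t1 (agent_id=3) pairs with 2 row(s) of t2.

(212, 4); (212, 9); (450, 4); (450, 9); (544, 4); (544, 9); (559, 3); (559, 3); (559, 4); (559, 9); (652, 3); (652, 3); (652, 4); (652, 9)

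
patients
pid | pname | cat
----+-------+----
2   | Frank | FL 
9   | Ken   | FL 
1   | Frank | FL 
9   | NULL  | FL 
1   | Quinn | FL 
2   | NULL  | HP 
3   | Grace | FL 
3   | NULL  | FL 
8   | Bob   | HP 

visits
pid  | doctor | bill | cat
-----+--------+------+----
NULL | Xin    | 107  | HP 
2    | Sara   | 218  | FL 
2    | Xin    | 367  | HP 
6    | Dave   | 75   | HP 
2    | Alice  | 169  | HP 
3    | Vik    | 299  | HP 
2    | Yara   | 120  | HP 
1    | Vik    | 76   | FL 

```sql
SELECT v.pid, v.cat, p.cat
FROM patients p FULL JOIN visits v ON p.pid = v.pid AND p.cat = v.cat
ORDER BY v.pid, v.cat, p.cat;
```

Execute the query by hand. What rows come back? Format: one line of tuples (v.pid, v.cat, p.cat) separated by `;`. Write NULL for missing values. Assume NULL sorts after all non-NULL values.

FULL OUTER JOIN keeps every row from both sides; unmatched rows get NULL for the other side's columns.
Matching on p.pid = v.pid AND p.cat = v.cat. A NULL in a compared column never satisfies the condition.
- p (pid=2, cat=FL) pairs with 1 row(s) of v.
- p (pid=9, cat=FL) has no partner → padded with NULL.
- p (pid=1, cat=FL) pairs with 1 row(s) of v.
- p (pid=9, cat=FL) has no partner → padded with NULL.
- p (pid=1, cat=FL) pairs with 1 row(s) of v.
- p (pid=2, cat=HP) pairs with 3 row(s) of v.
- p (pid=3, cat=FL) has no partner → padded with NULL.
- p (pid=3, cat=FL) has no partner → padded with NULL.
- p (pid=8, cat=HP) has no partner → padded with NULL.
- 3 row(s) from v found no p partner → padded with NULL.

(1, FL, FL); (1, FL, FL); (2, FL, FL); (2, HP, HP); (2, HP, HP); (2, HP, HP); (3, HP, NULL); (6, HP, NULL); (NULL, HP, NULL); (NULL, NULL, FL); (NULL, NULL, FL); (NULL, NULL, FL); (NULL, NULL, FL); (NULL, NULL, HP)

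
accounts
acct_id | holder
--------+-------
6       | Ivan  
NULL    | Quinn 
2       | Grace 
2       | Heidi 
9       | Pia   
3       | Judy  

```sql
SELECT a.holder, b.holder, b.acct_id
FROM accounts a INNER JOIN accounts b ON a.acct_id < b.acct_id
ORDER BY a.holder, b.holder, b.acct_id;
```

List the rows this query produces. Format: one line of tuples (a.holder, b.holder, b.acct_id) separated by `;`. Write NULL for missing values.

INNER JOIN keeps only pairs where the ON condition holds.
Matching on a.acct_id < b.acct_id. A NULL in a compared column never satisfies the condition.
Matched pairs: 9.

(Grace, Ivan, 6); (Grace, Judy, 3); (Grace, Pia, 9); (Heidi, Ivan, 6); (Heidi, Judy, 3); (Heidi, Pia, 9); (Ivan, Pia, 9); (Judy, Ivan, 6); (Judy, Pia, 9)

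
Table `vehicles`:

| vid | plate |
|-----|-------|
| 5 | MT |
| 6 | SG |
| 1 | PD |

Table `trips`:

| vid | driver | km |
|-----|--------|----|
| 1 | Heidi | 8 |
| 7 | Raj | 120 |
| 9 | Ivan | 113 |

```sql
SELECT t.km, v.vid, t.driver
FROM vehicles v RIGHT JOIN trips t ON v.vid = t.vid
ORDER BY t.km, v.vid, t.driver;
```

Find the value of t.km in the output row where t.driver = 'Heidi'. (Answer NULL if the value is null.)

8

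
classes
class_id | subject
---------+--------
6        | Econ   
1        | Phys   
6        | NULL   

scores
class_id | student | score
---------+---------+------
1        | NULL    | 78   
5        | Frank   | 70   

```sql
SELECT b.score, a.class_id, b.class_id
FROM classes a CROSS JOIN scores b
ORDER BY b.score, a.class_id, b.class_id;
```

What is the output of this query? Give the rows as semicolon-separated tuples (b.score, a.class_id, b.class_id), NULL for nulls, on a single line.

(70, 1, 5); (70, 6, 5); (70, 6, 5); (78, 1, 1); (78, 6, 1); (78, 6, 1)

CROSS JOIN pairs every row of `classes` with every row of `scores`: 3 × 2 = 6 rows.
After projecting and ordering:
b.score | a.class_id | b.class_id
70 | 1 | 5
70 | 6 | 5
70 | 6 | 5
78 | 1 | 1
78 | 6 | 1
78 | 6 | 1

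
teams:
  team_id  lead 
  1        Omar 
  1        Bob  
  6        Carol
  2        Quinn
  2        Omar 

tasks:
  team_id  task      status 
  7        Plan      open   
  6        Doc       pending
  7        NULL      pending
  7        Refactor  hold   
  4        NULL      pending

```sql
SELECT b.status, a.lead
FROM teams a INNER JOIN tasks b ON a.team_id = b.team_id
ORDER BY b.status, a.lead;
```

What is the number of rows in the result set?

1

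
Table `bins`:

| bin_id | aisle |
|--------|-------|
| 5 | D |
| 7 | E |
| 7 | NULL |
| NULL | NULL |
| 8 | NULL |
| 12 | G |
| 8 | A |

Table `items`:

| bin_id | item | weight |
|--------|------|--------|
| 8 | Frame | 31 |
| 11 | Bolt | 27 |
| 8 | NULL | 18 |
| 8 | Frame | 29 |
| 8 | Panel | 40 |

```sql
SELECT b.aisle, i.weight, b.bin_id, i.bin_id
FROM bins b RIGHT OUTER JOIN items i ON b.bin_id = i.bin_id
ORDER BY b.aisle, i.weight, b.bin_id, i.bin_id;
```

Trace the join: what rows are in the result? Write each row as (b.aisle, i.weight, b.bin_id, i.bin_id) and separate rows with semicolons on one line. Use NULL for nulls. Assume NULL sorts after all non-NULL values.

RIGHT JOIN keeps every row from `items`; unmatched rows get NULL for `bins`'s columns.
Matching on b.bin_id = i.bin_id. A NULL in a compared column never satisfies the condition.
Matched pairs: 8; unmatched i rows kept: 1.

(A, 18, 8, 8); (A, 29, 8, 8); (A, 31, 8, 8); (A, 40, 8, 8); (NULL, 18, 8, 8); (NULL, 27, NULL, 11); (NULL, 29, 8, 8); (NULL, 31, 8, 8); (NULL, 40, 8, 8)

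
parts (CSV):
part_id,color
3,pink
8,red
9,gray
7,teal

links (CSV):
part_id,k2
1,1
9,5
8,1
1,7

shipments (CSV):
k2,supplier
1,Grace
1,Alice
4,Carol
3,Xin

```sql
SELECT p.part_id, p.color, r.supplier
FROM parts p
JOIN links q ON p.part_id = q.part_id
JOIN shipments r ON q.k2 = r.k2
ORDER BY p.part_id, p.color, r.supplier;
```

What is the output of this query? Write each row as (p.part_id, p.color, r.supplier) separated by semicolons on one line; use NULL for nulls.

Evaluate left to right. First `parts p INNER JOIN links q` on part_id: 2 row(s).
Then INNER JOIN `shipments r` on k2: keep only rows whose q.k2 appears in r.

(8, red, Alice); (8, red, Grace)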